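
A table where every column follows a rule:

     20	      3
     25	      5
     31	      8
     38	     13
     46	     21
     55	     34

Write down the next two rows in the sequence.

65  55; 76  89

First component: differences are 5, 6, 7, … (increasing by 1 each time); 20, 25, 31, 38, 46, 55 → 65 → 76.
Second component: 3, 5, 8, 13, 21, 34 → 55 → 89 (each term is the sum of the two before it).
Putting the parts together: 65  55 and then 76  89.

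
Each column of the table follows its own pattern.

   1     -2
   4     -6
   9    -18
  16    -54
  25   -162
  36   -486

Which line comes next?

49  -1458

First component: perfect squares: 1², 2², 3², …; 1, 4, 9, 16, 25, 36 → 49.
Second component: -2, -6, -18, -54, -162, -486 → -1458 (×3 each step).
Combining the parts gives 49  -1458.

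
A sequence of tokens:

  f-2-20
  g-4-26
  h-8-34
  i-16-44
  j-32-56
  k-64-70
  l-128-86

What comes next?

m-256-104

Letter — letters move forward 1 place in the alphabet: f, g, h, i, j, k, l → m.
Second component goes 2, 4, 8, 16, 32, 64, 128 → 256 (×2 each step).
Third component goes 20, 26, 34, 44, 56, 70, 86 → 104 (differences are 6, 8, 10, … (increasing by 2 each time)).
Combining the parts gives m-256-104.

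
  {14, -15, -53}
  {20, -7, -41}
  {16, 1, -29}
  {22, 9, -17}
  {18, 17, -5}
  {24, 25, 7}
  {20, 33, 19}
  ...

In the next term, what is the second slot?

Second slot goes -15, -7, 1, 9, 17, 25, 33 → 41 (+8 each step).

41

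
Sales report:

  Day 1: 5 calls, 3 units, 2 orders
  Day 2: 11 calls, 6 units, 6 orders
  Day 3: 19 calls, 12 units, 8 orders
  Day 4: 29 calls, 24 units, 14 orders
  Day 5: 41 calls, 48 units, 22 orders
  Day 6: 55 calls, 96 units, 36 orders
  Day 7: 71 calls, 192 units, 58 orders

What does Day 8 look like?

Calls — differences are 6, 8, 10, … (increasing by 2 each time): 5, 11, 19, 29, 41, 55, 71 → 89.
Units: ×2 each step; 3, 6, 12, 24, 48, 96, 192 → 384.
Orders: each term is the sum of the two before it, so 2, 6, 8, 14, 22, 36, 58 → 94.
So the next row is 89 calls, 384 units, 94 orders.

89 calls, 384 units, 94 orders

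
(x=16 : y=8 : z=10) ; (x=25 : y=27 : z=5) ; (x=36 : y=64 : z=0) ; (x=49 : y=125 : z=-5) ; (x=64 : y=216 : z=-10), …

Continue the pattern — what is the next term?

(x=81 : y=343 : z=-15)

X: 16, 25, 36, 49, 64 → 81 (perfect squares: 4², 5², 6², …).
Y — perfect cubes: 2³, 3³, 4³, …: 8, 27, 64, 125, 216 → 343.
Z: −5 each step, so 10, 5, 0, -5, -10 → -15.
Combining the parts gives (x=81 : y=343 : z=-15).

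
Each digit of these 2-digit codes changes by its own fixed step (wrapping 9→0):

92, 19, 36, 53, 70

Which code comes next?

97

First digit — +2 each step, mod 10: 9, 1, 3, 5, 7 → 9.
Second digit — −3 each step, mod 10: 2, 9, 6, 3, 0 → 7.
So the next code is 97.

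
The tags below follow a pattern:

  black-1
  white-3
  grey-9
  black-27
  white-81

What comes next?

grey-243

Shade: repeats black → white → grey; black, white, grey, black, white → grey.
Second component — ×3 each step: 1, 3, 9, 27, 81 → 243.
Putting it together: grey-243.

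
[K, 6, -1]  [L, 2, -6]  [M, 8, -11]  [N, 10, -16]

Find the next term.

Letter: letters move forward 1 place in the alphabet, so K, L, M, N → O.
Second entry: each term is the sum of the two before it, so 6, 2, 8, 10 → 18.
Third entry: -1, -6, -11, -16 → -21 (−5 each step).
Putting it together: [O, 18, -21].

[O, 18, -21]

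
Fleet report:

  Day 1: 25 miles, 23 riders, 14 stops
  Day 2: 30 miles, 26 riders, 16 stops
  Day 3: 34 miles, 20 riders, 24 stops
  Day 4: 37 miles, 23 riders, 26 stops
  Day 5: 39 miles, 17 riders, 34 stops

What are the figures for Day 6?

Miles: differences are 5, 4, 3, … (decreasing by 1 each time); 25, 30, 34, 37, 39 → 40.
Riders goes 23, 26, 20, 23, 17 → 20 (alternating steps +3, −6, +3, −6, …).
Stops goes 14, 16, 24, 26, 34 → 36 (alternating steps +2, +8, +2, +8, …).
So the next row is 40 miles, 20 riders, 36 stops.

40 miles, 20 riders, 36 stops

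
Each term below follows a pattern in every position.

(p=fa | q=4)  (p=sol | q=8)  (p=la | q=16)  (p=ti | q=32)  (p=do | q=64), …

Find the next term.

(p=re | q=128)

P: runs through the solfège scale do→ti; fa, sol, la, ti, do → re.
Q goes 4, 8, 16, 32, 64 → 128 (×2 each step).
Putting it together: (p=re | q=128).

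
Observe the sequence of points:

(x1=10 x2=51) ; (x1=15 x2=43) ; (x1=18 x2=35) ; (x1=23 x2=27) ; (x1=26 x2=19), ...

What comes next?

(x1=31 x2=11)

X1 — alternating steps +5, +3, +5, +3, …: 10, 15, 18, 23, 26 → 31.
X2: −8 each step, so 51, 43, 35, 27, 19 → 11.
Combining the parts gives (x1=31 x2=11).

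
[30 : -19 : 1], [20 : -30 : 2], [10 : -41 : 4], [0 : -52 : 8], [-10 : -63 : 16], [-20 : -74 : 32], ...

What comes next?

For the first slot, −10 each step: 30, 20, 10, 0, -10, -20 → -30.
Second slot: −11 each step; -19, -30, -41, -52, -63, -74 → -85.
Third slot: ×2 each step; 1, 2, 4, 8, 16, 32 → 64.
Putting it together: [-30 : -85 : 64].

[-30 : -85 : 64]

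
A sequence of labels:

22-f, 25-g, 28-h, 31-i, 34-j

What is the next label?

First component: +3 each step; 22, 25, 28, 31, 34 → 37.
Letter: letters move forward 1 place in the alphabet; f, g, h, i, j → k.
Putting it together: 37-k.

37-k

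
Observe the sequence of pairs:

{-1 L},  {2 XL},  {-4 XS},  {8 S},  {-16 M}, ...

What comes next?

{32 L}

First component: -1, 2, -4, 8, -16 → 32 (×(-2) each step).
Size goes L, XL, XS, S, M → L (runs through clothing sizes XS→XL).
So the next pair is {32 L}.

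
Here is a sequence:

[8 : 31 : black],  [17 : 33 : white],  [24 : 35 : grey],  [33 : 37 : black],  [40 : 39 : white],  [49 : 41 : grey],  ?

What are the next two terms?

First slot: alternating steps +9, +7, +9, +7, …; 8, 17, 24, 33, 40, 49 → 56 → 65.
Second slot — +2 each step: 31, 33, 35, 37, 39, 41 → 43 → 45.
Shade goes black, white, grey, black, white, grey → black → white (repeats black → white → grey).
Putting the parts together: [56 : 43 : black] and then [65 : 45 : white].

[56 : 43 : black], [65 : 45 : white]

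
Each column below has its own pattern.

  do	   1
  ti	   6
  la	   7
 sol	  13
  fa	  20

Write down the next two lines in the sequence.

mi  33; re  53

Note — runs backward through the solfège scale do→ti: do, ti, la, sol, fa → mi → re.
Second component — each term is the sum of the two before it: 1, 6, 7, 13, 20 → 33 → 53.
Putting the parts together: mi  33 and then re  53.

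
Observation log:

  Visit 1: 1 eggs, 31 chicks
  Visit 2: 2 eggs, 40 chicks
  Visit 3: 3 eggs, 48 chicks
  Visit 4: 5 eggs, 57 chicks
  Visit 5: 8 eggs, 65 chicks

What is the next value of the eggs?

13

Eggs goes 1, 2, 3, 5, 8 → 13 (each term is the sum of the two before it).
For the chicks, alternating steps +9, +8, +9, +8, …: 31, 40, 48, 57, 65 → 74.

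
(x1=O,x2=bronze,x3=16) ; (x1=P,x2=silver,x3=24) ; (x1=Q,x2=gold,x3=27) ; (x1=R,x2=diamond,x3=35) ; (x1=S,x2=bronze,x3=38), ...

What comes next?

(x1=T,x2=silver,x3=46)

X1 goes O, P, Q, R, S → T (letters move forward 1 place in the alphabet).
X2: repeats bronze → silver → gold → diamond; bronze, silver, gold, diamond, bronze → silver.
For the x3, alternating steps +8, +3, +8, +3, …: 16, 24, 27, 35, 38 → 46.
So the next tuple is (x1=T,x2=silver,x3=46).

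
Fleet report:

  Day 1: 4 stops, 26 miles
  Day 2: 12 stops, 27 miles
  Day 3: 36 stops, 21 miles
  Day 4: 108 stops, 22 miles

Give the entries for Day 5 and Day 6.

324 stops, 16 miles; 972 stops, 17 miles

Stops — ×3 each step: 4, 12, 36, 108 → 324 → 972.
Miles: alternating steps +1, −6, +1, −6, …, so 26, 27, 21, 22 → 16 → 17.
So the next two lines are 324 stops, 16 miles and 972 stops, 17 miles.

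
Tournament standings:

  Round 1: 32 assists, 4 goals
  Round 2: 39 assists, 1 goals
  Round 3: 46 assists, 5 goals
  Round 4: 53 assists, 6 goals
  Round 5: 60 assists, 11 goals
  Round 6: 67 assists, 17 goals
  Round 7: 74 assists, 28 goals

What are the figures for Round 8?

81 assists, 45 goals

Assists: +7 each step; 32, 39, 46, 53, 60, 67, 74 → 81.
Goals: 4, 1, 5, 6, 11, 17, 28 → 45 (each term is the sum of the two before it).
Combining the parts gives 81 assists, 45 goals.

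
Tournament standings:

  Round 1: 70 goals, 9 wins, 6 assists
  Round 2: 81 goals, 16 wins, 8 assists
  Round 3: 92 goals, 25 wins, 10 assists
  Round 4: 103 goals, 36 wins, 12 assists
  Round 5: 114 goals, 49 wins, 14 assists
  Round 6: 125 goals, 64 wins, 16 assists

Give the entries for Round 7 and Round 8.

136 goals, 81 wins, 18 assists; 147 goals, 100 wins, 20 assists

Goals — +11 each step: 70, 81, 92, 103, 114, 125 → 136 → 147.
Wins: 9, 16, 25, 36, 49, 64 → 81 → 100 (perfect squares: 3², 4², 5², …).
Assists goes 6, 8, 10, 12, 14, 16 → 18 → 20 (+2 each step).
So the next two lines are 136 goals, 81 wins, 18 assists and 147 goals, 100 wins, 20 assists.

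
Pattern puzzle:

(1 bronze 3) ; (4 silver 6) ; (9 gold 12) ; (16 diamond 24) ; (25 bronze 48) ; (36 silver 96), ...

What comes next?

First coordinate: 1, 4, 9, 16, 25, 36 → 49 (perfect squares: 1², 2², 3², …).
Rank: repeats bronze → silver → gold → diamond; bronze, silver, gold, diamond, bronze, silver → gold.
Third coordinate: 3, 6, 12, 24, 48, 96 → 192 (×2 each step).
Combining the parts gives (49 gold 192).

(49 gold 192)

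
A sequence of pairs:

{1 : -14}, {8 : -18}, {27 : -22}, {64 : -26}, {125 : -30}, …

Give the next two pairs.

{216 : -34}, {343 : -38}

First value goes 1, 8, 27, 64, 125 → 216 → 343 (perfect cubes: 1³, 2³, 3³, …).
Second value: −4 each step, so -14, -18, -22, -26, -30 → -34 → -38.
Putting the parts together: {216 : -34} and then {343 : -38}.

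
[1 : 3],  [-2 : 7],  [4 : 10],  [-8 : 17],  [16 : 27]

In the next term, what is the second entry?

For the second entry, each term is the sum of the two before it: 3, 7, 10, 17, 27 → 44.

44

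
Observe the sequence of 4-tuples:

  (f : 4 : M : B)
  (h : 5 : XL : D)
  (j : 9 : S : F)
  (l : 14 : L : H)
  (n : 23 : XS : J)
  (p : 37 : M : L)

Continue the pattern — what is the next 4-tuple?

First letter goes f, h, j, l, n, p → r (letters move forward 2 places in the alphabet).
Second entry: each term is the sum of the two before it, so 4, 5, 9, 14, 23, 37 → 60.
Size: M, XL, S, L, XS, M → XL (repeats M → XL → S → L → XS).
Second letter: letters move forward 2 places in the alphabet, so B, D, F, H, J, L → N.
So the next 4-tuple is (r : 60 : XL : N).

(r : 60 : XL : N)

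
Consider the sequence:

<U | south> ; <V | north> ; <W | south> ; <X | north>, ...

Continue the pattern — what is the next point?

Letter: letters move forward 1 place in the alphabet, so U, V, W, X → Y.
Direction — alternates south ↔ north: south, north, south, north → south.
So the next point is <Y | south>.

<Y | south>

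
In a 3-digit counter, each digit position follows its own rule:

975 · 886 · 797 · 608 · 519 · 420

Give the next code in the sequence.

First digit — −1 each step, mod 10: 9, 8, 7, 6, 5, 4 → 3.
Second digit: +1 each step, mod 10, so 7, 8, 9, 0, 1, 2 → 3.
Third digit: 5, 6, 7, 8, 9, 0 → 1 (+1 each step, mod 10).
Combining the parts gives 331.

331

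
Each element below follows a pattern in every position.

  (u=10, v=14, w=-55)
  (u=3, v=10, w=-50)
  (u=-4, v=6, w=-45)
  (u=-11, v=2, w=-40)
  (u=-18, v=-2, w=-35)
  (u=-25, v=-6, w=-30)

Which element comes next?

U: −7 each step, so 10, 3, -4, -11, -18, -25 → -32.
V: −4 each step, so 14, 10, 6, 2, -2, -6 → -10.
W: -55, -50, -45, -40, -35, -30 → -25 (+5 each step).
So the next element is (u=-32, v=-10, w=-25).

(u=-32, v=-10, w=-25)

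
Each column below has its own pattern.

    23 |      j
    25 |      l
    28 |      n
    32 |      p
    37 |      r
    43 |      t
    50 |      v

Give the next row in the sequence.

First component: differences are 2, 3, 4, … (increasing by 1 each time), so 23, 25, 28, 32, 37, 43, 50 → 58.
Letter goes j, l, n, p, r, t, v → x (letters move forward 2 places in the alphabet).
Putting it together: 58  x.

58  x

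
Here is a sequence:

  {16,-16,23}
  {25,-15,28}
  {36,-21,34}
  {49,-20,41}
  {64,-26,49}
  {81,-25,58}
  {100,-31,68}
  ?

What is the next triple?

First entry: perfect squares: 4², 5², 6², …, so 16, 25, 36, 49, 64, 81, 100 → 121.
For the second entry, alternating steps +1, −6, +1, −6, …: -16, -15, -21, -20, -26, -25, -31 → -30.
Third entry: differences are 5, 6, 7, … (increasing by 1 each time); 23, 28, 34, 41, 49, 58, 68 → 79.
Putting it together: {121,-30,79}.

{121,-30,79}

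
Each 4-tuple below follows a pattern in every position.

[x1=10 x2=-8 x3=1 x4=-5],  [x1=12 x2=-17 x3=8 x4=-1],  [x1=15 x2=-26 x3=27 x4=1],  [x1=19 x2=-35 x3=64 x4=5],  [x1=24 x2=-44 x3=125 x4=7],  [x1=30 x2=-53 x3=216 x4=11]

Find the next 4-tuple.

[x1=37 x2=-62 x3=343 x4=13]

X1 goes 10, 12, 15, 19, 24, 30 → 37 (differences are 2, 3, 4, … (increasing by 1 each time)).
For the x2, −9 each step: -8, -17, -26, -35, -44, -53 → -62.
X3 — perfect cubes: 1³, 2³, 3³, …: 1, 8, 27, 64, 125, 216 → 343.
For the x4, alternating steps +4, +2, +4, +2, …: -5, -1, 1, 5, 7, 11 → 13.
So the next 4-tuple is [x1=37 x2=-62 x3=343 x4=13].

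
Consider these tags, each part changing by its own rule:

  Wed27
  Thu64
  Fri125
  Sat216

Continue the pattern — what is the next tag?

Day: runs through the weekdays Mon→Sun; Wed, Thu, Fri, Sat → Sun.
Second component — perfect cubes: 3³, 4³, 5³, …: 27, 64, 125, 216 → 343.
Combining the parts gives Sun343.

Sun343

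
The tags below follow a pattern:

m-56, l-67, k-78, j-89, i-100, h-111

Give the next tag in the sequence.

Letter: letters move back 1 place in the alphabet; m, l, k, j, i, h → g.
For the second component, +11 each step: 56, 67, 78, 89, 100, 111 → 122.
Combining the parts gives g-122.

g-122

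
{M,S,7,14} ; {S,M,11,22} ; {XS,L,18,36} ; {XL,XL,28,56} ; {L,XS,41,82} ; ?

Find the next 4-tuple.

{M,S,57,114}

First size: runs backward through clothing sizes XS→XL, so M, S, XS, XL, L → M.
Second size: S, M, L, XL, XS → S (runs through clothing sizes XS→XL).
Third component: differences are 4, 7, 10, … (increasing by 3 each time), so 7, 11, 18, 28, 41 → 57.
Fourth component — always 2 × the third component: 14, 22, 36, 56, 82 → 114.
Combining the parts gives {M,S,57,114}.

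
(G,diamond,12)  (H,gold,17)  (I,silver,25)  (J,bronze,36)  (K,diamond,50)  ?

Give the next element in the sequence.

For the letter, letters move forward 1 place in the alphabet: G, H, I, J, K → L.
Rank goes diamond, gold, silver, bronze, diamond → gold (repeats diamond → gold → silver → bronze).
Third value: 12, 17, 25, 36, 50 → 67 (differences are 5, 8, 11, … (increasing by 3 each time)).
Putting it together: (L,gold,67).

(L,gold,67)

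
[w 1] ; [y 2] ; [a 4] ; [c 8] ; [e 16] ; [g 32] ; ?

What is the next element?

Letter goes w, y, a, c, e, g → i (letters move forward 2 places in the alphabet, wrapping Z→A).
For the second entry, ×2 each step: 1, 2, 4, 8, 16, 32 → 64.
Combining the parts gives [i 64].

[i 64]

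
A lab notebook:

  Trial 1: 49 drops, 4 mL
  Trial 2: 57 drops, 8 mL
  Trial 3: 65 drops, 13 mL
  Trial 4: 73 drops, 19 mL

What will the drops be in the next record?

Drops: +8 each step; 49, 57, 65, 73 → 81.

81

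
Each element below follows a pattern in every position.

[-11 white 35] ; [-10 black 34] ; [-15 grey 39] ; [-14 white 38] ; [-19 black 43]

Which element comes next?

[-18 grey 42]

First slot: alternating steps +1, −5, +1, −5, …; -11, -10, -15, -14, -19 → -18.
Shade: repeats white → black → grey, so white, black, grey, white, black → grey.
Third slot: 35, 34, 39, 38, 43 → 42 (together with the first slot always sums to 24).
So the next element is [-18 grey 42].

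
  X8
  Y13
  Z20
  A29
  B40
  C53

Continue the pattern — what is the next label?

D68

Letter: X, Y, Z, A, B, C → D (letters move forward 1 place in the alphabet, wrapping Z→A).
For the second component, differences are 5, 7, 9, … (increasing by 2 each time): 8, 13, 20, 29, 40, 53 → 68.
So the next label is D68.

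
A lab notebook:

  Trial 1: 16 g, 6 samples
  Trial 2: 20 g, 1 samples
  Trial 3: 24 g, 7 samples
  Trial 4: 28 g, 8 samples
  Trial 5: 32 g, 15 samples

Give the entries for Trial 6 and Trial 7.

36 g, 23 samples; 40 g, 38 samples

G goes 16, 20, 24, 28, 32 → 36 → 40 (+4 each step).
Samples goes 6, 1, 7, 8, 15 → 23 → 38 (each term is the sum of the two before it).
Putting the parts together: 36 g, 23 samples and then 40 g, 38 samples.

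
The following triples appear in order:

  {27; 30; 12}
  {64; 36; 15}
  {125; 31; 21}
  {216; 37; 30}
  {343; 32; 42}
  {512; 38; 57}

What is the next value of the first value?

First value: perfect cubes: 3³, 4³, 5³, …; 27, 64, 125, 216, 343, 512 → 729.

729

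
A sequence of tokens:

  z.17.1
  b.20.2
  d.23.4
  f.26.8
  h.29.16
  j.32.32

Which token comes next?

Letter: letters move forward 2 places in the alphabet, wrapping Z→A; z, b, d, f, h, j → l.
Second component: 17, 20, 23, 26, 29, 32 → 35 (+3 each step).
Third component: 1, 2, 4, 8, 16, 32 → 64 (×2 each step).
Combining the parts gives l.35.64.

l.35.64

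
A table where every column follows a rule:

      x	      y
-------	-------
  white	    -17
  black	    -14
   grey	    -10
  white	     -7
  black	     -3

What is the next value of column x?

grey

Column x — repeats white → black → grey: white, black, grey, white, black → grey.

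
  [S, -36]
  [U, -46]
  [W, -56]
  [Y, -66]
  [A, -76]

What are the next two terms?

[C, -86], [E, -96]

Letter: S, U, W, Y, A → C → E (letters move forward 2 places in the alphabet, wrapping Z→A).
Second part: −10 each step, so -36, -46, -56, -66, -76 → -86 → -96.
Putting the parts together: [C, -86] and then [E, -96].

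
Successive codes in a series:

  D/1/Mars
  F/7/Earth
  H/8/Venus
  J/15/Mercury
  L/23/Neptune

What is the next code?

N/38/Uranus

For the letter, letters move forward 2 places in the alphabet: D, F, H, J, L → N.
Second component: each term is the sum of the two before it; 1, 7, 8, 15, 23 → 38.
For the planet, runs backward through the planets Mercury→Neptune: Mars, Earth, Venus, Mercury, Neptune → Uranus.
Combining the parts gives N/38/Uranus.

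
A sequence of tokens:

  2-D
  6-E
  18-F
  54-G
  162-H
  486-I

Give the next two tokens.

1458-J then 4374-K

For the first component, ×3 each step: 2, 6, 18, 54, 162, 486 → 1458 → 4374.
Letter: D, E, F, G, H, I → J → K (letters move forward 1 place in the alphabet).
So the next two tokens are 1458-J and 4374-K.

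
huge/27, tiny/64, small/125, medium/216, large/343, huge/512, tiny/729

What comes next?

small/1000

Size: repeats huge → tiny → small → medium → large, so huge, tiny, small, medium, large, huge, tiny → small.
Second component: 27, 64, 125, 216, 343, 512, 729 → 1000 (perfect cubes: 3³, 4³, 5³, …).
Putting it together: small/1000.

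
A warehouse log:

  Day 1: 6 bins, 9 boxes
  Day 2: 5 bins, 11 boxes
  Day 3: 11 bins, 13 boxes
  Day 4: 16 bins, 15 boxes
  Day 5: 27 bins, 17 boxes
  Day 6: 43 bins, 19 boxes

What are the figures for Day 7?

Bins — each term is the sum of the two before it: 6, 5, 11, 16, 27, 43 → 70.
Boxes: +2 each step, so 9, 11, 13, 15, 17, 19 → 21.
Putting it together: 70 bins, 21 boxes.

70 bins, 21 boxes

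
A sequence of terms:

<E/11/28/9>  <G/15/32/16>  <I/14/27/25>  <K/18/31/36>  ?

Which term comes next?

<M/17/26/49>

Letter goes E, G, I, K → M (letters move forward 2 places in the alphabet).
Second component goes 11, 15, 14, 18 → 17 (alternating steps +4, −1, +4, −1, …).
For the third component, alternating steps +4, −5, +4, −5, …: 28, 32, 27, 31 → 26.
Fourth component: 9, 16, 25, 36 → 49 (perfect squares: 3², 4², 5², …).
Putting it together: <M/17/26/49>.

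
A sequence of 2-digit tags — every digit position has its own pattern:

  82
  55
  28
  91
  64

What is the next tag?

First digit — −3 each step, mod 10: 8, 5, 2, 9, 6 → 3.
For the second digit, +3 each step, mod 10: 2, 5, 8, 1, 4 → 7.
Putting it together: 37.

37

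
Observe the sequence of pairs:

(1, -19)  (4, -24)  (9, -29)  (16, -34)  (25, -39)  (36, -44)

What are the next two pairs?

(49, -49), (64, -54)

For the first coordinate, perfect squares: 1², 2², 3², …: 1, 4, 9, 16, 25, 36 → 49 → 64.
For the second coordinate, −5 each step: -19, -24, -29, -34, -39, -44 → -49 → -54.
So the next two pairs are (49, -49) and (64, -54).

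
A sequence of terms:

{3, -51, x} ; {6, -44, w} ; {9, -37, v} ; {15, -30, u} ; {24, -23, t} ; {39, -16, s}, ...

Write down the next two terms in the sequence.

{63, -9, r}, {102, -2, q}

First coordinate: each term is the sum of the two before it, so 3, 6, 9, 15, 24, 39 → 63 → 102.
Second coordinate goes -51, -44, -37, -30, -23, -16 → -9 → -2 (+7 each step).
For the letter, letters move back 1 place in the alphabet: x, w, v, u, t, s → r → q.
So the next two terms are {63, -9, r} and {102, -2, q}.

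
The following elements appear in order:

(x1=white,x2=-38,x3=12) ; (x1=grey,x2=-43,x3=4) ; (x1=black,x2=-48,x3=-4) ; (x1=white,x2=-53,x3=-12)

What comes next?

X1: white, grey, black, white → grey (repeats white → grey → black).
X2 goes -38, -43, -48, -53 → -58 (−5 each step).
For the x3, −8 each step: 12, 4, -4, -12 → -20.
So the next element is (x1=grey,x2=-58,x3=-20).

(x1=grey,x2=-58,x3=-20)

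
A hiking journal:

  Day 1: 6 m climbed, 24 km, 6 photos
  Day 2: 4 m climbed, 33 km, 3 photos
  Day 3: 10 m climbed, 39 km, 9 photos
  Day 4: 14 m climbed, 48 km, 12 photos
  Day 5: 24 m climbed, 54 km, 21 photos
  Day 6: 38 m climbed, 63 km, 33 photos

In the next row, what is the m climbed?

M climbed: 6, 4, 10, 14, 24, 38 → 62 (each term is the sum of the two before it).

62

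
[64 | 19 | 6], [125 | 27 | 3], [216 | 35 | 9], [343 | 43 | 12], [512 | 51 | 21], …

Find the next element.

[729 | 59 | 33]

First component: 64, 125, 216, 343, 512 → 729 (perfect cubes: 4³, 5³, 6³, …).
Second component: +8 each step, so 19, 27, 35, 43, 51 → 59.
Third component: each term is the sum of the two before it; 6, 3, 9, 12, 21 → 33.
So the next element is [729 | 59 | 33].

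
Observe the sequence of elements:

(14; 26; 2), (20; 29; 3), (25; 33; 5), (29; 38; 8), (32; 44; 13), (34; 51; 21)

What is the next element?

(35; 59; 34)

First slot: 14, 20, 25, 29, 32, 34 → 35 (differences are 6, 5, 4, … (decreasing by 1 each time)).
Second slot goes 26, 29, 33, 38, 44, 51 → 59 (differences are 3, 4, 5, … (increasing by 1 each time)).
Third slot: each term is the sum of the two before it; 2, 3, 5, 8, 13, 21 → 34.
So the next element is (35; 59; 34).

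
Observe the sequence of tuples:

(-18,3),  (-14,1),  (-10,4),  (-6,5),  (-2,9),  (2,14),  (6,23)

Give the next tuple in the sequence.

(10,37)

For the first part, +4 each step: -18, -14, -10, -6, -2, 2, 6 → 10.
Second part: each term is the sum of the two before it; 3, 1, 4, 5, 9, 14, 23 → 37.
So the next tuple is (10,37).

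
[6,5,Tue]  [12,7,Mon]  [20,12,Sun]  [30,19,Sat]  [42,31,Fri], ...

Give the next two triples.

[56,50,Thu], [72,81,Wed]

First slot: 6, 12, 20, 30, 42 → 56 → 72 (differences are 6, 8, 10, … (increasing by 2 each time)).
Second slot — each term is the sum of the two before it: 5, 7, 12, 19, 31 → 50 → 81.
Day — runs backward through the weekdays Mon→Sun: Tue, Mon, Sun, Sat, Fri → Thu → Wed.
Putting the parts together: [56,50,Thu] and then [72,81,Wed].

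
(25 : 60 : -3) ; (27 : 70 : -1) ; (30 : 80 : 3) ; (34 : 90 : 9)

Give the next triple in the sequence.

(39 : 100 : 17)

For the first component, differences are 2, 3, 4, … (increasing by 1 each time): 25, 27, 30, 34 → 39.
Second component — +10 each step: 60, 70, 80, 90 → 100.
Third component goes -3, -1, 3, 9 → 17 (differences are 2, 4, 6, … (increasing by 2 each time)).
So the next triple is (39 : 100 : 17).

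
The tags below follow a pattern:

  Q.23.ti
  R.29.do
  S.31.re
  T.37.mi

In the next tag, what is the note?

Note: ti, do, re, mi → fa (runs through the solfège scale do→ti).

fa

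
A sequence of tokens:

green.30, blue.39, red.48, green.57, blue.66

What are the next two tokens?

red.75 then green.84

Colour — repeats green → blue → red: green, blue, red, green, blue → red → green.
For the second component, +9 each step: 30, 39, 48, 57, 66 → 75 → 84.
So the next two tokens are red.75 and green.84.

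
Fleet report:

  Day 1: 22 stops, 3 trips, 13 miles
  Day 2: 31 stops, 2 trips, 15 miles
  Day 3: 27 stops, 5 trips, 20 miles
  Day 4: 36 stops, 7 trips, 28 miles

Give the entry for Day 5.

32 stops, 12 trips, 39 miles

Stops: 22, 31, 27, 36 → 32 (alternating steps +9, −4, +9, −4, …).
Trips: 3, 2, 5, 7 → 12 (each term is the sum of the two before it).
Miles: differences are 2, 5, 8, … (increasing by 3 each time), so 13, 15, 20, 28 → 39.
Putting it together: 32 stops, 12 trips, 39 miles.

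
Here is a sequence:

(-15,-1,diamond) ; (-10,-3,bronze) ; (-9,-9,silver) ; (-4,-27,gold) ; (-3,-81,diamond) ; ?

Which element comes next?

First value: alternating steps +5, +1, +5, +1, …, so -15, -10, -9, -4, -3 → 2.
Second value — ×3 each step: -1, -3, -9, -27, -81 → -243.
Rank: diamond, bronze, silver, gold, diamond → bronze (repeats diamond → bronze → silver → gold).
Putting it together: (2,-243,bronze).

(2,-243,bronze)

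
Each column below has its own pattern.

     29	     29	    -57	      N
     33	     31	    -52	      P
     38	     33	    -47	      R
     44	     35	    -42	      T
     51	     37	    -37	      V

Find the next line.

First component: differences are 4, 5, 6, … (increasing by 1 each time); 29, 33, 38, 44, 51 → 59.
Second component — +2 each step: 29, 31, 33, 35, 37 → 39.
Third component: +5 each step, so -57, -52, -47, -42, -37 → -32.
For the letter, letters move forward 2 places in the alphabet: N, P, R, T, V → X.
Combining the parts gives 59  39  -32  X.

59  39  -32  X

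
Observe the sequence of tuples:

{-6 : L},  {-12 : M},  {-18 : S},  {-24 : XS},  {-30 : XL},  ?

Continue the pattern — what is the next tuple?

First coordinate goes -6, -12, -18, -24, -30 → -36 (−6 each step).
Size goes L, M, S, XS, XL → L (runs backward through clothing sizes XS→XL).
Putting it together: {-36 : L}.

{-36 : L}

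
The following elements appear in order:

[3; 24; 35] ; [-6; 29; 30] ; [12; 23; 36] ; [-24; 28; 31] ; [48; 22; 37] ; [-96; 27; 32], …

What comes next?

[192; 21; 38]

First component — ×(-2) each step: 3, -6, 12, -24, 48, -96 → 192.
Second component: 24, 29, 23, 28, 22, 27 → 21 (alternating steps +5, −6, +5, −6, …).
Third component: 35, 30, 36, 31, 37, 32 → 38 (together with the second component always sums to 59).
Combining the parts gives [192; 21; 38].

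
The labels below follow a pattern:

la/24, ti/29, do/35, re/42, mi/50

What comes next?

For the note, runs through the solfège scale do→ti: la, ti, do, re, mi → fa.
Second component: differences are 5, 6, 7, … (increasing by 1 each time), so 24, 29, 35, 42, 50 → 59.
Combining the parts gives fa/59.

fa/59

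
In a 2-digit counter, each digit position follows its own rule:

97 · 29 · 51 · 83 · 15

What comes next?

First digit: +3 each step, mod 10; 9, 2, 5, 8, 1 → 4.
For the second digit, +2 each step, mod 10: 7, 9, 1, 3, 5 → 7.
So the next tag is 47.

47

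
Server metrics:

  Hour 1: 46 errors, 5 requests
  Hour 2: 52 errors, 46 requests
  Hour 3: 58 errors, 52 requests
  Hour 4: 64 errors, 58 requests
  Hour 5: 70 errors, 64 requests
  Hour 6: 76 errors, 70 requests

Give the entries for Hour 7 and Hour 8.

Errors — +6 each step: 46, 52, 58, 64, 70, 76 → 82 → 88.
Requests: 5, 46, 52, 58, 64, 70 → 76 → 82 (always the previous value of the errors).
Putting the parts together: 82 errors, 76 requests and then 88 errors, 82 requests.

82 errors, 76 requests; 88 errors, 82 requests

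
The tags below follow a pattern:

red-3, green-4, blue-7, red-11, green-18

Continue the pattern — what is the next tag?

blue-29

Colour: red, green, blue, red, green → blue (repeats red → green → blue).
Second component goes 3, 4, 7, 11, 18 → 29 (each term is the sum of the two before it).
Combining the parts gives blue-29.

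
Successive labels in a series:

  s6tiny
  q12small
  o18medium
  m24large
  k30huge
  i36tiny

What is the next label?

For the letter, letters move back 2 places in the alphabet: s, q, o, m, k, i → g.
Second component: 6, 12, 18, 24, 30, 36 → 42 (+6 each step).
For the size, repeats tiny → small → medium → large → huge: tiny, small, medium, large, huge, tiny → small.
So the next label is g42small.

g42small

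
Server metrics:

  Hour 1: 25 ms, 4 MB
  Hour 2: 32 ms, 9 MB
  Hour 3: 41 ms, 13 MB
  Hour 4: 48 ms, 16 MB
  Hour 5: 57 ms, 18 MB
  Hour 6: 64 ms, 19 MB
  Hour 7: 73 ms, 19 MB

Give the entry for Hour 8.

80 ms, 18 MB

Ms goes 25, 32, 41, 48, 57, 64, 73 → 80 (alternating steps +7, +9, +7, +9, …).
For the MB, differences are 5, 4, 3, … (decreasing by 1 each time): 4, 9, 13, 16, 18, 19, 19 → 18.
Combining the parts gives 80 ms, 18 MB.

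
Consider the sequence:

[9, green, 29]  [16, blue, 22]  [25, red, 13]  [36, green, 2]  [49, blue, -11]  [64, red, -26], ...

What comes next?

[81, green, -43]

First value: 9, 16, 25, 36, 49, 64 → 81 (perfect squares: 3², 4², 5², …).
Colour goes green, blue, red, green, blue, red → green (repeats green → blue → red).
Third value: together with the first value always sums to 38; 29, 22, 13, 2, -11, -26 → -43.
Combining the parts gives [81, green, -43].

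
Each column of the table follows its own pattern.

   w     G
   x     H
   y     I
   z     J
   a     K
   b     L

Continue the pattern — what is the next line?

c  M

First letter: letters move forward 1 place in the alphabet, wrapping Z→A, so w, x, y, z, a, b → c.
Second letter: letters move forward 1 place in the alphabet; G, H, I, J, K, L → M.
So the next line is c  M.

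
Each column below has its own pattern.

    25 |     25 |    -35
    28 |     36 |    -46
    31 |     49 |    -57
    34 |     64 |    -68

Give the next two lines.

First component — +3 each step: 25, 28, 31, 34 → 37 → 40.
Second component goes 25, 36, 49, 64 → 81 → 100 (perfect squares: 5², 6², 7², …).
Third component — −11 each step: -35, -46, -57, -68 → -79 → -90.
So the next two lines are 37  81  -79 and 40  100  -90.

37  81  -79; 40  100  -90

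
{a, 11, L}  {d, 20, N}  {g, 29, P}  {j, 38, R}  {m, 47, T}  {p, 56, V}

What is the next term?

{s, 65, X}

For the first letter, letters move forward 3 places in the alphabet: a, d, g, j, m, p → s.
Second value: +9 each step; 11, 20, 29, 38, 47, 56 → 65.
Second letter: letters move forward 2 places in the alphabet; L, N, P, R, T, V → X.
So the next term is {s, 65, X}.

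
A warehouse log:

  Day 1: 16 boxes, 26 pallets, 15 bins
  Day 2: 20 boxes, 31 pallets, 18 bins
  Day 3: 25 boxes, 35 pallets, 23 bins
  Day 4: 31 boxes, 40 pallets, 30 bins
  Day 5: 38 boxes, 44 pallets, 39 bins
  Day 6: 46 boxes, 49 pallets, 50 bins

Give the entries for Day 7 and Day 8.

Boxes: differences are 4, 5, 6, … (increasing by 1 each time), so 16, 20, 25, 31, 38, 46 → 55 → 65.
Pallets: alternating steps +5, +4, +5, +4, …, so 26, 31, 35, 40, 44, 49 → 53 → 58.
For the bins, differences are 3, 5, 7, … (increasing by 2 each time): 15, 18, 23, 30, 39, 50 → 63 → 78.
So the next two records are 55 boxes, 53 pallets, 63 bins and 65 boxes, 58 pallets, 78 bins.

55 boxes, 53 pallets, 63 bins; 65 boxes, 58 pallets, 78 bins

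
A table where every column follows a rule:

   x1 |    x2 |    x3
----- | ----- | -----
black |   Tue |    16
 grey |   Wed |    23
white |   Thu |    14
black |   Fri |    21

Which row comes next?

Column x1 — repeats black → grey → white: black, grey, white, black → grey.
Column x2 — runs through the weekdays Mon→Sun: Tue, Wed, Thu, Fri → Sat.
For the column x3, alternating steps +7, −9, +7, −9, …: 16, 23, 14, 21 → 12.
Combining the parts gives grey  Sat  12.

grey  Sat  12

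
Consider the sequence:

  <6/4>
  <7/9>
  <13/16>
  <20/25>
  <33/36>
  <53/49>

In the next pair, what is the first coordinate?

86

First coordinate — each term is the sum of the two before it: 6, 7, 13, 20, 33, 53 → 86.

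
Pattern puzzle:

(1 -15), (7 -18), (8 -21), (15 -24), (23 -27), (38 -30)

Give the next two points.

(61 -33), (99 -36)

First part: 1, 7, 8, 15, 23, 38 → 61 → 99 (each term is the sum of the two before it).
For the second part, −3 each step: -15, -18, -21, -24, -27, -30 → -33 → -36.
So the next two points are (61 -33) and (99 -36).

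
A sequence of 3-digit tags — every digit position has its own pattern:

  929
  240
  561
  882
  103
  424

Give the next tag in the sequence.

745

First digit — +3 each step, mod 10: 9, 2, 5, 8, 1, 4 → 7.
Second digit: +2 each step, mod 10; 2, 4, 6, 8, 0, 2 → 4.
Third digit: +1 each step, mod 10; 9, 0, 1, 2, 3, 4 → 5.
So the next tag is 745.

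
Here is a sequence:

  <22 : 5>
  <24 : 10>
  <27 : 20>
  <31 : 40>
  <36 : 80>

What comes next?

First value — differences are 2, 3, 4, … (increasing by 1 each time): 22, 24, 27, 31, 36 → 42.
Second value — ×2 each step: 5, 10, 20, 40, 80 → 160.
So the next element is <42 : 160>.

<42 : 160>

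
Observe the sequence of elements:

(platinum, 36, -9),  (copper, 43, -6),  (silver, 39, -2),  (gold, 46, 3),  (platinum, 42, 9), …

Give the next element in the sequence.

Metal: repeats platinum → copper → silver → gold; platinum, copper, silver, gold, platinum → copper.
Second value: alternating steps +7, −4, +7, −4, …; 36, 43, 39, 46, 42 → 49.
Third value: -9, -6, -2, 3, 9 → 16 (differences are 3, 4, 5, … (increasing by 1 each time)).
Combining the parts gives (copper, 49, 16).

(copper, 49, 16)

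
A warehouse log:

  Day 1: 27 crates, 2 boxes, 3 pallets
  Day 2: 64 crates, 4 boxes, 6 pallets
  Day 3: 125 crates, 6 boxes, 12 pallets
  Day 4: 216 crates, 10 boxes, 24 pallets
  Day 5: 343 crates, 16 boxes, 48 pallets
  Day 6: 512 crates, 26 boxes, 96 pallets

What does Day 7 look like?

729 crates, 42 boxes, 192 pallets

Crates: perfect cubes: 3³, 4³, 5³, …; 27, 64, 125, 216, 343, 512 → 729.
Boxes: each term is the sum of the two before it; 2, 4, 6, 10, 16, 26 → 42.
Pallets goes 3, 6, 12, 24, 48, 96 → 192 (×2 each step).
So the next row is 729 crates, 42 boxes, 192 pallets.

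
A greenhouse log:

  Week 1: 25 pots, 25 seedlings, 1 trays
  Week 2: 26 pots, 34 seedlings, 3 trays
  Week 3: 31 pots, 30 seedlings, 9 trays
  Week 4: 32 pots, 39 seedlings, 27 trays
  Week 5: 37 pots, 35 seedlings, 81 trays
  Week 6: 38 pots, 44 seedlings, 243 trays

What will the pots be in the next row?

43

For the pots, alternating steps +1, +5, +1, +5, …: 25, 26, 31, 32, 37, 38 → 43.
Seedlings: alternating steps +9, −4, +9, −4, …, so 25, 34, 30, 39, 35, 44 → 40.
Trays — ×3 each step: 1, 3, 9, 27, 81, 243 → 729.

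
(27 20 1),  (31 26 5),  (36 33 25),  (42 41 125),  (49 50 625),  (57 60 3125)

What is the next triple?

First component: 27, 31, 36, 42, 49, 57 → 66 (differences are 4, 5, 6, … (increasing by 1 each time)).
Second component: 20, 26, 33, 41, 50, 60 → 71 (differences are 6, 7, 8, … (increasing by 1 each time)).
Third component goes 1, 5, 25, 125, 625, 3125 → 15625 (×5 each step).
Putting it together: (66 71 15625).

(66 71 15625)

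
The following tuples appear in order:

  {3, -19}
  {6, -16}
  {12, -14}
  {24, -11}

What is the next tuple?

{48, -9}

First slot — ×2 each step: 3, 6, 12, 24 → 48.
Second slot — alternating steps +3, +2, +3, +2, …: -19, -16, -14, -11 → -9.
So the next tuple is {48, -9}.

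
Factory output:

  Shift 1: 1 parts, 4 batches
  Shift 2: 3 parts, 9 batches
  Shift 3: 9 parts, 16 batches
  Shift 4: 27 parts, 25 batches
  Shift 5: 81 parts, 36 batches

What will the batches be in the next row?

Batches: perfect squares: 2², 3², 4², …, so 4, 9, 16, 25, 36 → 49.

49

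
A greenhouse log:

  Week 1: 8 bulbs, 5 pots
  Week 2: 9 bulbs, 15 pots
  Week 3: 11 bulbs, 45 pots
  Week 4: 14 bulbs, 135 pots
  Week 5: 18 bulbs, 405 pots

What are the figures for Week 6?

23 bulbs, 1215 pots

Bulbs — differences are 1, 2, 3, … (increasing by 1 each time): 8, 9, 11, 14, 18 → 23.
Pots goes 5, 15, 45, 135, 405 → 1215 (×3 each step).
Putting it together: 23 bulbs, 1215 pots.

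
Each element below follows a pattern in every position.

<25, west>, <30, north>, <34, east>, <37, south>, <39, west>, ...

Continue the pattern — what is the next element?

First value: differences are 5, 4, 3, … (decreasing by 1 each time); 25, 30, 34, 37, 39 → 40.
Direction: repeats west → north → east → south, so west, north, east, south, west → north.
So the next element is <40, north>.

<40, north>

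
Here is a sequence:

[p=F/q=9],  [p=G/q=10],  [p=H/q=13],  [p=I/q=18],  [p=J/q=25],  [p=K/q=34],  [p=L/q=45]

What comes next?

[p=M/q=58]

P: letters move forward 1 place in the alphabet; F, G, H, I, J, K, L → M.
Q — differences are 1, 3, 5, … (increasing by 2 each time): 9, 10, 13, 18, 25, 34, 45 → 58.
Combining the parts gives [p=M/q=58].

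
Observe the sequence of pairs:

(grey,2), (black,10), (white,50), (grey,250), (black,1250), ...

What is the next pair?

Shade: repeats grey → black → white, so grey, black, white, grey, black → white.
Second slot — ×5 each step: 2, 10, 50, 250, 1250 → 6250.
So the next pair is (white,6250).

(white,6250)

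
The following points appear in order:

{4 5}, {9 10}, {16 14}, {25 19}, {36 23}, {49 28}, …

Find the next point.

First part goes 4, 9, 16, 25, 36, 49 → 64 (perfect squares: 2², 3², 4², …).
Second part goes 5, 10, 14, 19, 23, 28 → 32 (alternating steps +5, +4, +5, +4, …).
Combining the parts gives {64 32}.

{64 32}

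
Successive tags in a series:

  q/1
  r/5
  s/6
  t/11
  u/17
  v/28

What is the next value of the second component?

Letter goes q, r, s, t, u, v → w (letters move forward 1 place in the alphabet).
Second component: each term is the sum of the two before it, so 1, 5, 6, 11, 17, 28 → 45.

45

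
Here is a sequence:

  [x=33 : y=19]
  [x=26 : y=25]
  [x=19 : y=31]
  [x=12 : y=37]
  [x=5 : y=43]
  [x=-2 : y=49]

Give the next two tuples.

X: −7 each step, so 33, 26, 19, 12, 5, -2 → -9 → -16.
Y goes 19, 25, 31, 37, 43, 49 → 55 → 61 (+6 each step).
Putting the parts together: [x=-9 : y=55] and then [x=-16 : y=61].

[x=-9 : y=55], [x=-16 : y=61]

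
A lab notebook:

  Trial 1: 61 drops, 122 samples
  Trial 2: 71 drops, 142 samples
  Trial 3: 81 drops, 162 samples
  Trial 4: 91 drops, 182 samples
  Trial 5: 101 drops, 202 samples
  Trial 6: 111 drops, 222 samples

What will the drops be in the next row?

Drops — +10 each step: 61, 71, 81, 91, 101, 111 → 121.

121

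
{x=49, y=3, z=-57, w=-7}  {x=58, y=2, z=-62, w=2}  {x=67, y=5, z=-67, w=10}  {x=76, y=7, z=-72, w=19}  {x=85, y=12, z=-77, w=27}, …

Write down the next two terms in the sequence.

X goes 49, 58, 67, 76, 85 → 94 → 103 (+9 each step).
Y goes 3, 2, 5, 7, 12 → 19 → 31 (each term is the sum of the two before it).
Z: −5 each step, so -57, -62, -67, -72, -77 → -82 → -87.
W: alternating steps +9, +8, +9, +8, …, so -7, 2, 10, 19, 27 → 36 → 44.
Putting the parts together: {x=94, y=19, z=-82, w=36} and then {x=103, y=31, z=-87, w=44}.

{x=94, y=19, z=-82, w=36}, {x=103, y=31, z=-87, w=44}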